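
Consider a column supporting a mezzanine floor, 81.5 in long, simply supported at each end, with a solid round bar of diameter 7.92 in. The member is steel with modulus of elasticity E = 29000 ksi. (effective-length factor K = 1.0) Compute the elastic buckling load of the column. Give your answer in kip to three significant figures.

P_cr ≈ 8320 kip

I = πd⁴/64 = π×7.92⁴/64 = 193.1 in⁴
Effective length L_e = K·L = 1 × 81.5 = 81.50 in
P_cr = π²EI / L_e² = π² × 29000×10³ × 193.1 / 81.50² = 8.322×10^6 lb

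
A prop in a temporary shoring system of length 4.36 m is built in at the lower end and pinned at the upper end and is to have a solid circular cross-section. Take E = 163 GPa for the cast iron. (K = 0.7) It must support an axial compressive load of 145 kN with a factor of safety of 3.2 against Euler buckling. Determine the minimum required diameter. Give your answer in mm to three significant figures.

Required P_cr = n·P = 3.2 × 145 = 464.0 kN
L_e = K·L = 0.7 × 4.36 = 3.052 m
Required I = P_cr·L_e²/(π²E) = 4.640×10^5 × 3.052² / (π² × 1.63×10^11) = 2.687×10^-6 m⁴
I_req = 2.687×10^6 mm⁴
Solid circle: I = πd⁴/64  ⇒  d = (64I/π)^(1/4) = (64×2.687×10^6/π)^(1/4) = 86.0 mm

d ≈ 86.0 mm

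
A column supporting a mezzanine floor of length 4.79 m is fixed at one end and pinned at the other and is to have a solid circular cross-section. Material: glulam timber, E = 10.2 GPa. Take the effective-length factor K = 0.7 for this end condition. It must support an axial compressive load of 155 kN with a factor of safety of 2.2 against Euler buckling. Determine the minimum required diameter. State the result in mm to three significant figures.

d ≈ 167 mm

Required P_cr = n·P = 2.2 × 155 = 341.0 kN
L_e = K·L = 0.7 × 4.79 = 3.353 m
Required I = P_cr·L_e²/(π²E) = 3.410×10^5 × 3.353² / (π² × 1.02×10^10) = 3.808×10^-5 m⁴
I_req = 3.808×10^7 mm⁴
Solid circle: I = πd⁴/64  ⇒  d = (64I/π)^(1/4) = (64×3.808×10^7/π)^(1/4) = 167 mm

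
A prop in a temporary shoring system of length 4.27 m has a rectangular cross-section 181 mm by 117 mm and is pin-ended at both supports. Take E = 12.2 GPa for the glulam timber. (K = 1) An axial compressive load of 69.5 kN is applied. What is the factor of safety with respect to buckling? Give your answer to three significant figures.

n ≈ 2.30

Buckling occurs about the weak axis: I_min = h·b³/12 with b = 117 mm (the shorter side).
I_min = 181×117³/12 = 2.416×10^7 mm⁴
I = 2.416×10^7 mm⁴ = 2.416×10^-5 m⁴
Effective length L_e = K·L = 1 × 4.27 = 4.270 m
P_cr = π²EI / L_e² = π² × 12.2×10⁹ × 2.416×10^-5 / 4.270² = 1.595×10^5 N
Factor of safety n = P_cr / P = 159.54 / 69.5 = 2.30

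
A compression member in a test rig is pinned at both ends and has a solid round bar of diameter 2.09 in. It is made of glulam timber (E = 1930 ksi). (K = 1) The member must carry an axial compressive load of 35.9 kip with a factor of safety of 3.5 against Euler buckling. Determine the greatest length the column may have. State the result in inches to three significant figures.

I = πd⁴/64 = π×2.09⁴/64 = 0.9366 in⁴
Required critical load P_cr = n·P = 3.5 × 35.9 = 125.6 kip = 1.256×10^5 lb
From P_cr = π²EI/(K·L)²:  L = (1/K)·√(π²EI/P_cr) = (1/1)·√(π²×1.93×10^6×0.9366/1.256×10^5)
L = 11.9 in

L_max ≈ 11.9 in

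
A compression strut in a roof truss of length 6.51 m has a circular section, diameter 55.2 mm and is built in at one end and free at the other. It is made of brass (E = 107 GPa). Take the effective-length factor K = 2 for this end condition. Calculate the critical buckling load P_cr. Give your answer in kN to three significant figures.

P_cr ≈ 2.84 kN

I = πd⁴/64 = π×55.2⁴/64 = 4.557×10^5 mm⁴
I = 4.557×10^5 mm⁴ = 4.557×10^-7 m⁴
Effective length L_e = K·L = 2 × 6.51 = 13.02 m
P_cr = π²EI / L_e² = π² × 107×10⁹ × 4.557×10^-7 / 13.02² = 2.839×10^3 N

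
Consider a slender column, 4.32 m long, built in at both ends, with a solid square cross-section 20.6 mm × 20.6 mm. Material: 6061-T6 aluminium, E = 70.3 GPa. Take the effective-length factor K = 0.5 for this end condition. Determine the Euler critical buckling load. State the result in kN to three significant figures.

P_cr ≈ 2.23 kN

I = a⁴/12 = 20.6⁴/12 = 1.501×10^4 mm⁴
I = 1.501×10^4 mm⁴ = 1.501×10^-8 m⁴
Effective length L_e = K·L = 0.5 × 4.32 = 2.160 m
P_cr = π²EI / L_e² = π² × 70.3×10⁹ × 1.501×10^-8 / 2.160² = 2.232×10^3 N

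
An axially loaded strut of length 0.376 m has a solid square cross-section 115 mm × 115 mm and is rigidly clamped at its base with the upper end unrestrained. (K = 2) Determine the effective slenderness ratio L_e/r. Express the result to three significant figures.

For a square r = a/√12 = 115/√12 = 33.20 mm
L_e = K·L = 2 × 0.376 m = 0.7520 m = 752.00 mm
λ = L_e / r_min = 752.00 / 33.20 = 22.7

λ ≈ 22.7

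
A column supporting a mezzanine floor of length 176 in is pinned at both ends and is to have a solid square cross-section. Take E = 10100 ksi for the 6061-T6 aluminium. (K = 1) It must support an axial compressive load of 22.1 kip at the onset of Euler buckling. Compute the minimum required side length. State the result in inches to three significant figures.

a ≈ 3.01 in

L_e = K·L = 1 × 176 = 176.0 in
Required I = P_cr·L_e²/(π²E) = 2.210×10^4 × 176.0² / (π² × 1.01×10^7) = 6.867 in⁴
Solid square: I = a⁴/12  ⇒  a = (12I)^(1/4) = (12×6.867)^(1/4) = 3.01 in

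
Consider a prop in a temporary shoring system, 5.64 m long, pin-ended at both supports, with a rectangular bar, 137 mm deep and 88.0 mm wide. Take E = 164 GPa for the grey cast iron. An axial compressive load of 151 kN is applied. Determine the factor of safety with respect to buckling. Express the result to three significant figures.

n ≈ 2.62

Buckling occurs about the weak axis: I_min = h·b³/12 with b = 88.0 mm (the shorter side).
I_min = 137×88.0³/12 = 7.780×10^6 mm⁴
I = 7.780×10^6 mm⁴ = 7.780×10^-6 m⁴
Effective length L_e = K·L = 1 × 5.64 = 5.640 m
P_cr = π²EI / L_e² = π² × 164×10⁹ × 7.780×10^-6 / 5.640² = 3.959×10^5 N
Factor of safety n = P_cr / P = 395.89 / 151 = 2.62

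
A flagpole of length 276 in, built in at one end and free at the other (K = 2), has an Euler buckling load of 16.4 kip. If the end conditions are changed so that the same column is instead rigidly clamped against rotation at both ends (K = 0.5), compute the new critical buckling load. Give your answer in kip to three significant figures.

P_cr ≈ 262 kip

P_cr ∝ 1/K², so P_cr,new = P_cr,old × (K_old/K_new)² = 16.4 × (2/0.5)²
= 16.4 × 16.00 = 262 kip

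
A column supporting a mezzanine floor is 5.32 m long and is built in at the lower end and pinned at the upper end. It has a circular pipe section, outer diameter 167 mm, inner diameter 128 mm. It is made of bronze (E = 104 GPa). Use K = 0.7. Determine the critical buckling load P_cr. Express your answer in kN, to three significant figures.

P_cr ≈ 1850 kN

d_o = 167 mm, d_i = 128 mm
I = π(d_o⁴ − d_i⁴)/64 = π(167⁴ − 128.0⁴)/64 = 2.500×10^7 mm⁴
I = 2.500×10^7 mm⁴ = 2.500×10^-5 m⁴
Effective length L_e = K·L = 0.7 × 5.32 = 3.724 m
P_cr = π²EI / L_e² = π² × 104×10⁹ × 2.500×10^-5 / 3.724² = 1.851×10^6 N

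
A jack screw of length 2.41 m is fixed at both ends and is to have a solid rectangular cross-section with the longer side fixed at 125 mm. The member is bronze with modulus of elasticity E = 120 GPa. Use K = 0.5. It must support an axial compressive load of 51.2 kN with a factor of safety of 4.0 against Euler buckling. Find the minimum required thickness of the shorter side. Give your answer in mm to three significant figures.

Required P_cr = n·P = 4.0 × 51.2 = 204.8 kN
L_e = K·L = 0.5 × 2.41 = 1.205 m
Required I = P_cr·L_e²/(π²E) = 2.048×10^5 × 1.205² / (π² × 1.20×10^11) = 2.511×10^-7 m⁴
I_req = 2.511×10^5 mm⁴
Rectangle, weak axis: I_min = h·b³/12 with h = 125 mm fixed  ⇒  b = (12I/h)^(1/3) = 28.9 mm

b ≈ 28.9 mm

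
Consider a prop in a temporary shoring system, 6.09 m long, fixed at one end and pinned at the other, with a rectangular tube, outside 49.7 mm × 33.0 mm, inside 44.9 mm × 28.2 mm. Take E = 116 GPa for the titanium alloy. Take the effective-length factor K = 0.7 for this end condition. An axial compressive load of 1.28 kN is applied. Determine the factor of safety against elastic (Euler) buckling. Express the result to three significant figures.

n ≈ 3.20

Weak-axis I_min = (h_o·b_o³ − h_i·b_i³)/12 with b_o = 33.0, b_i = 28.20 mm (shorter outer/inner sides).
I_min = (49.7×33.0³ − 44.90×28.20³)/12 = 6.493×10^4 mm⁴
I = 6.493×10^4 mm⁴ = 6.493×10^-8 m⁴
Effective length L_e = K·L = 0.7 × 6.09 = 4.263 m
P_cr = π²EI / L_e² = π² × 116×10⁹ × 6.493×10^-8 / 4.263² = 4.090×10^3 N
Factor of safety n = P_cr / P = 4.0904 / 1.28 = 3.20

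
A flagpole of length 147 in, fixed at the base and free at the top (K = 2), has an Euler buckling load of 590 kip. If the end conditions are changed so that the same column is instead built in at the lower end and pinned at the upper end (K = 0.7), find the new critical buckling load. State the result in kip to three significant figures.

P_cr ∝ 1/K², so P_cr,new = P_cr,old × (K_old/K_new)² = 590 × (2/0.7)²
= 590 × 8.163 = 4820 kip

P_cr ≈ 4820 kip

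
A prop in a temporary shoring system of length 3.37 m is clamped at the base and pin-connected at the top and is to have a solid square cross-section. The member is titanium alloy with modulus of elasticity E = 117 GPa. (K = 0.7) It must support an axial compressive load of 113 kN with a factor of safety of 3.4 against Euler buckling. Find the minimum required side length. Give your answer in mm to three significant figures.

Required P_cr = n·P = 3.4 × 113 = 384.2 kN
L_e = K·L = 0.7 × 3.37 = 2.359 m
Required I = P_cr·L_e²/(π²E) = 3.842×10^5 × 2.359² / (π² × 1.17×10^11) = 1.852×10^-6 m⁴
I_req = 1.852×10^6 mm⁴
Solid square: I = a⁴/12  ⇒  a = (12I)^(1/4) = (12×1.852×10^6)^(1/4) = 68.7 mm

a ≈ 68.7 mm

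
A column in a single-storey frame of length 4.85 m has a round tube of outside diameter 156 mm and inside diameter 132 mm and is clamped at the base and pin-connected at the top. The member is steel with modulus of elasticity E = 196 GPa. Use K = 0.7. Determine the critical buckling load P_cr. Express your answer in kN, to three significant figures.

d_o = 156 mm, d_i = 132 mm
I = π(d_o⁴ − d_i⁴)/64 = π(156⁴ − 132.0⁴)/64 = 1.417×10^7 mm⁴
I = 1.417×10^7 mm⁴ = 1.417×10^-5 m⁴
Effective length L_e = K·L = 0.7 × 4.85 = 3.395 m
P_cr = π²EI / L_e² = π² × 196×10⁹ × 1.417×10^-5 / 3.395² = 2.378×10^6 N

P_cr ≈ 2380 kN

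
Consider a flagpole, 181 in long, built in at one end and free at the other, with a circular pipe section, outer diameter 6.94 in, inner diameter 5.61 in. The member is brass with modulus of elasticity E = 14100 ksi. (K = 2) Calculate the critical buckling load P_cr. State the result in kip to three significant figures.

P_cr ≈ 69.3 kip

d_o = 6.94 in, d_i = 5.61 in
I = π(d_o⁴ − d_i⁴)/64 = π(6.94⁴ − 5.610⁴)/64 = 65.25 in⁴
Effective length L_e = K·L = 2 × 181 = 362.0 in
P_cr = π²EI / L_e² = π² × 14100×10³ × 65.25 / 362.0² = 6.929×10^4 lb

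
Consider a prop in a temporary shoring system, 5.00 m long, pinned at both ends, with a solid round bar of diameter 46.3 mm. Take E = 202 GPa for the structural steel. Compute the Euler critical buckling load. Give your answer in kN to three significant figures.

I = πd⁴/64 = π×46.3⁴/64 = 2.256×10^5 mm⁴
I = 2.256×10^5 mm⁴ = 2.256×10^-7 m⁴
Effective length L_e = K·L = 1 × 5.00 = 5.000 m
P_cr = π²EI / L_e² = π² × 202×10⁹ × 2.256×10^-7 / 5.000² = 1.799×10^4 N

P_cr ≈ 18.0 kN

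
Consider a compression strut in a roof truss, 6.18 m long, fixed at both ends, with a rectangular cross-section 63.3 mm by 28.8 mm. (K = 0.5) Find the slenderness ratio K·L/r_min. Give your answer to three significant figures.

λ ≈ 372

Buckling occurs about the weak axis: I_min = h·b³/12 with b = 28.8 mm (the shorter side).
I_min = 63.3×28.8³/12 = 1.260×10^5 mm⁴
A = 1.823×10^3 mm²;  r_min = √(I/A) = √(1.260×10^5/1.823×10^3) = 8.314 mm
L_e = K·L = 0.5 × 6.18 m = 3.090 m = 3090.0 mm
λ = L_e / r_min = 3090.0 / 8.314 = 372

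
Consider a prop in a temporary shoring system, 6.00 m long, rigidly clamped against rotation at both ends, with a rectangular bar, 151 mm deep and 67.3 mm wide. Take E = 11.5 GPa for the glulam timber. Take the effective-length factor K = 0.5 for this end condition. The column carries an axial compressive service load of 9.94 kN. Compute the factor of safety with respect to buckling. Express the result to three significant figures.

Buckling occurs about the weak axis: I_min = h·b³/12 with b = 67.3 mm (the shorter side).
I_min = 151×67.3³/12 = 3.836×10^6 mm⁴
I = 3.836×10^6 mm⁴ = 3.836×10^-6 m⁴
Effective length L_e = K·L = 0.5 × 6.00 = 3.000 m
P_cr = π²EI / L_e² = π² × 11.5×10⁹ × 3.836×10^-6 / 3.000² = 4.837×10^4 N
Factor of safety n = P_cr / P = 48.372 / 9.94 = 4.87

n ≈ 4.87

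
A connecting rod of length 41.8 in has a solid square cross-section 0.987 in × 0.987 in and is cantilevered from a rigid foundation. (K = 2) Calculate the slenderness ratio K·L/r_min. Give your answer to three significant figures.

I = a⁴/12 = 0.987⁴/12 = 7.908×10^-2 in⁴
A = 0.9742 in²;  r_min = √(I/A) = √(7.908×10^-2/0.9742) = 0.2849 in
L_e = K·L = 2 × 41.8 = 83.60 in
λ = L_e / r_min = 83.600 / 0.2849 = 293

λ ≈ 293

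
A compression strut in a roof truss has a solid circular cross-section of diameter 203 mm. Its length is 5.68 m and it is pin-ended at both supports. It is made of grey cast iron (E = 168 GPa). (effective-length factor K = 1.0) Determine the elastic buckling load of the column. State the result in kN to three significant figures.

P_cr ≈ 4280 kN

I = πd⁴/64 = π×203⁴/64 = 8.336×10^7 mm⁴
I = 8.336×10^7 mm⁴ = 8.336×10^-5 m⁴
Effective length L_e = K·L = 1 × 5.68 = 5.680 m
P_cr = π²EI / L_e² = π² × 168×10⁹ × 8.336×10^-5 / 5.680² = 4.284×10^6 N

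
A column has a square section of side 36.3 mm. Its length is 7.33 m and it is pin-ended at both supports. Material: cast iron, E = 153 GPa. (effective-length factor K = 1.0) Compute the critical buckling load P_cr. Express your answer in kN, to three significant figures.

I = a⁴/12 = 36.3⁴/12 = 1.447×10^5 mm⁴
I = 1.447×10^5 mm⁴ = 1.447×10^-7 m⁴
Effective length L_e = K·L = 1 × 7.33 = 7.330 m
P_cr = π²EI / L_e² = π² × 153×10⁹ × 1.447×10^-7 / 7.330² = 4.067×10^3 N

P_cr ≈ 4.07 kN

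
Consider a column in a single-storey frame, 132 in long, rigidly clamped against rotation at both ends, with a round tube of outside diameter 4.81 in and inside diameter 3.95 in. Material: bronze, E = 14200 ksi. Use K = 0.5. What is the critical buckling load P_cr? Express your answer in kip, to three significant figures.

d_o = 4.81 in, d_i = 3.95 in
I = π(d_o⁴ − d_i⁴)/64 = π(4.81⁴ − 3.950⁴)/64 = 14.33 in⁴
Effective length L_e = K·L = 0.5 × 132 = 66.00 in
P_cr = π²EI / L_e² = π² × 14200×10³ × 14.33 / 66.00² = 4.609×10^5 lb

P_cr ≈ 461 kip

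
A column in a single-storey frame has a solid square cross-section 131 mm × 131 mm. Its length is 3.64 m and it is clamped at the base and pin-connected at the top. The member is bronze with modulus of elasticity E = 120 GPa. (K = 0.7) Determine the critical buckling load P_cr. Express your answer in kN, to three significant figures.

P_cr ≈ 4480 kN

I = a⁴/12 = 131⁴/12 = 2.454×10^7 mm⁴
I = 2.454×10^7 mm⁴ = 2.454×10^-5 m⁴
Effective length L_e = K·L = 0.7 × 3.64 = 2.548 m
P_cr = π²EI / L_e² = π² × 120×10⁹ × 2.454×10^-5 / 2.548² = 4.477×10^6 N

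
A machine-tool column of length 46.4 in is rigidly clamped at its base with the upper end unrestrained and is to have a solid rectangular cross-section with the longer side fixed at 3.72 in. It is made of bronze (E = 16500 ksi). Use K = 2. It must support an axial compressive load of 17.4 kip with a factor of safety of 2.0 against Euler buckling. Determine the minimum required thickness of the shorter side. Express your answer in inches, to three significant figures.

Required P_cr = n·P = 2.0 × 17.4 = 34.80 kip
L_e = K·L = 2 × 46.4 = 92.80 in
Required I = P_cr·L_e²/(π²E) = 3.480×10^4 × 92.80² / (π² × 1.65×10^7) = 1.840 in⁴
Rectangle, weak axis: I_min = h·b³/12 with h = 3.72 in fixed  ⇒  b = (12I/h)^(1/3) = 1.81 in

b ≈ 1.81 in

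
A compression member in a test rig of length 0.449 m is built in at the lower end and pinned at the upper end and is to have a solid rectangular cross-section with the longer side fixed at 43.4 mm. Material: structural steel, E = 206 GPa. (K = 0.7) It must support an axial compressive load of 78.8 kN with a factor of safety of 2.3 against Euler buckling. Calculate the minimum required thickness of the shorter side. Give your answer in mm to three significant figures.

b ≈ 13.5 mm

Required P_cr = n·P = 2.3 × 78.8 = 181.2 kN
L_e = K·L = 0.7 × 0.449 = 0.3143 m
Required I = P_cr·L_e²/(π²E) = 1.812×10^5 × 0.3143² / (π² × 2.06×10^11) = 8.806×10^-9 m⁴
I_req = 8.806×10^3 mm⁴
Rectangle, weak axis: I_min = h·b³/12 with h = 43.4 mm fixed  ⇒  b = (12I/h)^(1/3) = 13.5 mm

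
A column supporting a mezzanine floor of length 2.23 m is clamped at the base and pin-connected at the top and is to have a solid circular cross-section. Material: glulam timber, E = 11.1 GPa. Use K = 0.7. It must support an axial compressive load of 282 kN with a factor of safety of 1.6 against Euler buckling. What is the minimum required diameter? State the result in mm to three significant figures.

d ≈ 120 mm

Required P_cr = n·P = 1.6 × 282 = 451.2 kN
L_e = K·L = 0.7 × 2.23 = 1.561 m
Required I = P_cr·L_e²/(π²E) = 4.512×10^5 × 1.561² / (π² × 1.11×10^10) = 1.004×10^-5 m⁴
I_req = 1.004×10^7 mm⁴
Solid circle: I = πd⁴/64  ⇒  d = (64I/π)^(1/4) = (64×1.004×10^7/π)^(1/4) = 120 mm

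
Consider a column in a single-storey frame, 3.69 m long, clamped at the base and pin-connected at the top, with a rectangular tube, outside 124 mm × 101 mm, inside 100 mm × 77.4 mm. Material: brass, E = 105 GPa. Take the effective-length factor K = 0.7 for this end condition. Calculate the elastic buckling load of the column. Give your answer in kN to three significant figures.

P_cr ≈ 1050 kN

Weak-axis I_min = (h_o·b_o³ − h_i·b_i³)/12 with b_o = 101, b_i = 77.40 mm (shorter outer/inner sides).
I_min = (124×101³ − 100.0×77.40³)/12 = 6.782×10^6 mm⁴
I = 6.782×10^6 mm⁴ = 6.782×10^-6 m⁴
Effective length L_e = K·L = 0.7 × 3.69 = 2.583 m
P_cr = π²EI / L_e² = π² × 105×10⁹ × 6.782×10^-6 / 2.583² = 1.053×10^6 N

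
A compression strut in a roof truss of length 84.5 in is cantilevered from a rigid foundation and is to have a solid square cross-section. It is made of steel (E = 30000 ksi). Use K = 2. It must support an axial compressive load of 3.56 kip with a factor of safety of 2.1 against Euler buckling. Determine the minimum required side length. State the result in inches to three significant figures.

a ≈ 1.72 in

Required P_cr = n·P = 2.1 × 3.56 = 7.476 kip
L_e = K·L = 2 × 84.5 = 169.0 in
Required I = P_cr·L_e²/(π²E) = 7.476×10^3 × 169.0² / (π² × 3.00×10^7) = 0.7211 in⁴
Solid square: I = a⁴/12  ⇒  a = (12I)^(1/4) = (12×0.7211)^(1/4) = 1.72 in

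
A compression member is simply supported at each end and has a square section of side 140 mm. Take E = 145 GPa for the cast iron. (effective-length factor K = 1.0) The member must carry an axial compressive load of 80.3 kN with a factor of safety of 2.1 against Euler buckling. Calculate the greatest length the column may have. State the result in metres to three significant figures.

I = a⁴/12 = 140⁴/12 = 3.201×10^7 mm⁴
I = 3.201×10^-5 m⁴
Required critical load P_cr = n·P = 2.1 × 80.3 = 168.6 kN = 1.686×10^5 N
From P_cr = π²EI/(K·L)²:  L = (1/K)·√(π²EI/P_cr) = (1/1)·√(π²×1.45×10^11×3.201×10^-5/1.686×10^5)
L = 16.5 m

L_max ≈ 16.5 m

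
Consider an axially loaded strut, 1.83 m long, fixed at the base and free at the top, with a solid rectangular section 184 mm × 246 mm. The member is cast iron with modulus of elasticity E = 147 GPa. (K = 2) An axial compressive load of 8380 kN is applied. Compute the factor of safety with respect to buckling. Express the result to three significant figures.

n ≈ 1.65

Buckling occurs about the weak axis: I_min = h·b³/12 with b = 184 mm (the shorter side).
I_min = 246×184³/12 = 1.277×10^8 mm⁴
I = 1.277×10^8 mm⁴ = 1.277×10^-4 m⁴
Effective length L_e = K·L = 2 × 1.83 = 3.660 m
P_cr = π²EI / L_e² = π² × 147×10⁹ × 1.277×10^-4 / 3.660² = 1.383×10^7 N
Factor of safety n = P_cr / P = 13831 / 8380 = 1.65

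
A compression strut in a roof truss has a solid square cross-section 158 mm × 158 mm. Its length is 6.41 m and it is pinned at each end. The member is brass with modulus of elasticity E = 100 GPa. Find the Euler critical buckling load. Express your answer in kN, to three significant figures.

I = a⁴/12 = 158⁴/12 = 5.193×10^7 mm⁴
I = 5.193×10^7 mm⁴ = 5.193×10^-5 m⁴
Effective length L_e = K·L = 1 × 6.41 = 6.410 m
P_cr = π²EI / L_e² = π² × 100×10⁹ × 5.193×10^-5 / 6.410² = 1.247×10^6 N

P_cr ≈ 1250 kN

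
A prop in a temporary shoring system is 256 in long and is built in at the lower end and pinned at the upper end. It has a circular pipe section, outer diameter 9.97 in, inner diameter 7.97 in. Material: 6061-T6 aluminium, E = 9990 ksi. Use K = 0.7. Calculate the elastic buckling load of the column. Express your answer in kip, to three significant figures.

P_cr ≈ 881 kip

d_o = 9.97 in, d_i = 7.97 in
I = π(d_o⁴ − d_i⁴)/64 = π(9.97⁴ − 7.970⁴)/64 = 286.9 in⁴
Effective length L_e = K·L = 0.7 × 256 = 179.2 in
P_cr = π²EI / L_e² = π² × 9990×10³ × 286.9 / 179.2² = 8.810×10^5 lb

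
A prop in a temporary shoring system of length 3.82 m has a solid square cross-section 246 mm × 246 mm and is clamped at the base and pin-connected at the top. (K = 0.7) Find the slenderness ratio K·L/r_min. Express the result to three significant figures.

λ ≈ 37.7

I = a⁴/12 = 246⁴/12 = 3.052×10^8 mm⁴
A = 6.052×10^4 mm²;  r_min = √(I/A) = √(3.052×10^8/6.052×10^4) = 71.01 mm
L_e = K·L = 0.7 × 3.82 m = 2.674 m = 2674.0 mm
λ = L_e / r_min = 2674.0 / 71.01 = 37.7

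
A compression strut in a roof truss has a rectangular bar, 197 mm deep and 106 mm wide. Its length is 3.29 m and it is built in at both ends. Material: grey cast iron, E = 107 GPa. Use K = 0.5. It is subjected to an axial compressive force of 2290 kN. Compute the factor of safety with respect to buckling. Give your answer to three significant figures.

n ≈ 3.33

Buckling occurs about the weak axis: I_min = h·b³/12 with b = 106 mm (the shorter side).
I_min = 197×106³/12 = 1.955×10^7 mm⁴
I = 1.955×10^7 mm⁴ = 1.955×10^-5 m⁴
Effective length L_e = K·L = 0.5 × 3.29 = 1.645 m
P_cr = π²EI / L_e² = π² × 107×10⁹ × 1.955×10^-5 / 1.645² = 7.631×10^6 N
Factor of safety n = P_cr / P = 7630.5 / 2290 = 3.33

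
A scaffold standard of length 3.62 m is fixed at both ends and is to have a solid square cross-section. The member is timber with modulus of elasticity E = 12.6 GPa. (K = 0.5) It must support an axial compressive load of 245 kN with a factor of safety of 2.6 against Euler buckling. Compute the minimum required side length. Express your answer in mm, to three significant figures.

a ≈ 119 mm

Required P_cr = n·P = 2.6 × 245 = 637.0 kN
L_e = K·L = 0.5 × 3.62 = 1.810 m
Required I = P_cr·L_e²/(π²E) = 6.370×10^5 × 1.810² / (π² × 1.26×10^10) = 1.678×10^-5 m⁴
I_req = 1.678×10^7 mm⁴
Solid square: I = a⁴/12  ⇒  a = (12I)^(1/4) = (12×1.678×10^7)^(1/4) = 119 mm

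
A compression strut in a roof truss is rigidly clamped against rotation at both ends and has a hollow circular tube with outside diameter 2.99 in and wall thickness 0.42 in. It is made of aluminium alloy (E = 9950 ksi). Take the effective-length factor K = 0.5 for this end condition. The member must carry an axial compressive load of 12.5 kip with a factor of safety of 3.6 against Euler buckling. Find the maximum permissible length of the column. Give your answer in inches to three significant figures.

Inner diameter d_i = 2.99 − 2×0.42 = 2.150 in
I = π(d_o⁴ − d_i⁴)/64 = π(2.99⁴ − 2.150⁴)/64 = 2.874 in⁴
Required critical load P_cr = n·P = 3.6 × 12.5 = 45.00 kip = 4.500×10^4 lb
From P_cr = π²EI/(K·L)²:  L = (1/K)·√(π²EI/P_cr) = (1/0.5)·√(π²×9.95×10^6×2.874/4.500×10^4)
L = 158 in

L_max ≈ 158 in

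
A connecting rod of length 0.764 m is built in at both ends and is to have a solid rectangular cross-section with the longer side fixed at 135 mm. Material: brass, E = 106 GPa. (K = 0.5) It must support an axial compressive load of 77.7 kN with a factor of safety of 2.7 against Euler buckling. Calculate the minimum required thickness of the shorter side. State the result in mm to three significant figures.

Required P_cr = n·P = 2.7 × 77.7 = 209.8 kN
L_e = K·L = 0.5 × 0.764 = 0.3820 m
Required I = P_cr·L_e²/(π²E) = 2.098×10^5 × 0.3820² / (π² × 1.06×10^11) = 2.926×10^-8 m⁴
I_req = 2.926×10^4 mm⁴
Rectangle, weak axis: I_min = h·b³/12 with h = 135 mm fixed  ⇒  b = (12I/h)^(1/3) = 13.8 mm

b ≈ 13.8 mm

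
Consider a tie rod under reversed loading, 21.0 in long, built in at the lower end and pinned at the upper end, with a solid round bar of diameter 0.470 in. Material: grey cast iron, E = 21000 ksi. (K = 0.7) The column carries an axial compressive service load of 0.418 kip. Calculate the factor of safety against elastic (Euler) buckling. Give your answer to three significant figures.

I = πd⁴/64 = π×0.470⁴/64 = 2.395×10^-3 in⁴
Effective length L_e = K·L = 0.7 × 21.0 = 14.70 in
P_cr = π²EI / L_e² = π² × 21000×10³ × 2.395×10^-3 / 14.70² = 2.297×10^3 lb
Factor of safety n = P_cr / P = 2.2974 / 0.418 = 5.50

n ≈ 5.50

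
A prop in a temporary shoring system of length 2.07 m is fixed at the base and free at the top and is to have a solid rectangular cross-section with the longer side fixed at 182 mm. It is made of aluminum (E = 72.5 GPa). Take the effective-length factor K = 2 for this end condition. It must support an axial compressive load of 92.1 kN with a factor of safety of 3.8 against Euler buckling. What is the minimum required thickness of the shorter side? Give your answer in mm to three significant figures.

b ≈ 82.1 mm

Required P_cr = n·P = 3.8 × 92.1 = 350.0 kN
L_e = K·L = 2 × 2.07 = 4.140 m
Required I = P_cr·L_e²/(π²E) = 3.500×10^5 × 4.140² / (π² × 7.25×10^10) = 8.383×10^-6 m⁴
I_req = 8.383×10^6 mm⁴
Rectangle, weak axis: I_min = h·b³/12 with h = 182 mm fixed  ⇒  b = (12I/h)^(1/3) = 82.1 mm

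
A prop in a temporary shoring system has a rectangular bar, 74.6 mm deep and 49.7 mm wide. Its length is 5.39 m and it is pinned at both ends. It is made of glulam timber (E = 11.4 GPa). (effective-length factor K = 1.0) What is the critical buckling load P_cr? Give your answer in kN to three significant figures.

P_cr ≈ 2.96 kN

Buckling occurs about the weak axis: I_min = h·b³/12 with b = 49.7 mm (the shorter side).
I_min = 74.6×49.7³/12 = 7.632×10^5 mm⁴
I = 7.632×10^5 mm⁴ = 7.632×10^-7 m⁴
Effective length L_e = K·L = 1 × 5.39 = 5.390 m
P_cr = π²EI / L_e² = π² × 11.4×10⁹ × 7.632×10^-7 / 5.390² = 2.956×10^3 N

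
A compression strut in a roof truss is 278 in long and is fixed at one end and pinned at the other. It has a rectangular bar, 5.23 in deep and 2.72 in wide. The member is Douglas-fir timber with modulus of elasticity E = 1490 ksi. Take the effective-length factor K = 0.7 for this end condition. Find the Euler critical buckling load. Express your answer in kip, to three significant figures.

Buckling occurs about the weak axis: I_min = h·b³/12 with b = 2.72 in (the shorter side).
I_min = 5.23×2.72³/12 = 8.771 in⁴
Effective length L_e = K·L = 0.7 × 278 = 194.6 in
P_cr = π²EI / L_e² = π² × 1490×10³ × 8.771 / 194.6² = 3.406×10^3 lb

P_cr ≈ 3.41 kip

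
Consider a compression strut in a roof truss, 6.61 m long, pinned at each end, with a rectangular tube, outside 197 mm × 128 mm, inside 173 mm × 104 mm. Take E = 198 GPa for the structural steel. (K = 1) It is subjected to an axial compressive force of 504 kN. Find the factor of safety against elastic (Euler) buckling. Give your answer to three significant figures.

Weak-axis I_min = (h_o·b_o³ − h_i·b_i³)/12 with b_o = 128, b_i = 104.0 mm (shorter outer/inner sides).
I_min = (197×128³ − 173.0×104.0³)/12 = 1.821×10^7 mm⁴
I = 1.821×10^7 mm⁴ = 1.821×10^-5 m⁴
Effective length L_e = K·L = 1 × 6.61 = 6.610 m
P_cr = π²EI / L_e² = π² × 198×10⁹ × 1.821×10^-5 / 6.610² = 8.145×10^5 N
Factor of safety n = P_cr / P = 814.53 / 504 = 1.62

n ≈ 1.62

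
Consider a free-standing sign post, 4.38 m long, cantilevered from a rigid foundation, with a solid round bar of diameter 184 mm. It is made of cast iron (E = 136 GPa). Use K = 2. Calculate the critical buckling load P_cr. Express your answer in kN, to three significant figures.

P_cr ≈ 984 kN

I = πd⁴/64 = π×184⁴/64 = 5.627×10^7 mm⁴
I = 5.627×10^7 mm⁴ = 5.627×10^-5 m⁴
Effective length L_e = K·L = 2 × 4.38 = 8.760 m
P_cr = π²EI / L_e² = π² × 136×10⁹ × 5.627×10^-5 / 8.760² = 9.842×10^5 N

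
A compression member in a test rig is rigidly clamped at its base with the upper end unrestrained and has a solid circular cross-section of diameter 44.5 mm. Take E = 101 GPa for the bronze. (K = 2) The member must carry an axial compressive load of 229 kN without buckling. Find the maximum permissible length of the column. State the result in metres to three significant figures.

L_max ≈ 0.458 m

I = πd⁴/64 = π×44.5⁴/64 = 1.925×10^5 mm⁴
I = 1.925×10^-7 m⁴
At the buckling limit P_cr = P = 2.290×10^5 N
From P_cr = π²EI/(K·L)²:  L = (1/K)·√(π²EI/P_cr) = (1/2)·√(π²×1.01×10^11×1.925×10^-7/2.290×10^5)
L = 0.458 m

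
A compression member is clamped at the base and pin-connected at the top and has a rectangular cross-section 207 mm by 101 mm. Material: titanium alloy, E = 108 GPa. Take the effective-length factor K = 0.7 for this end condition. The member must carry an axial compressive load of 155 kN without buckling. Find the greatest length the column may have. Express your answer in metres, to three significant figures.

L_max ≈ 15.8 m

Buckling occurs about the weak axis: I_min = h·b³/12 with b = 101 mm (the shorter side).
I_min = 207×101³/12 = 1.777×10^7 mm⁴
I = 1.777×10^-5 m⁴
At the buckling limit P_cr = P = 1.550×10^5 N
From P_cr = π²EI/(K·L)²:  L = (1/K)·√(π²EI/P_cr) = (1/0.7)·√(π²×1.08×10^11×1.777×10^-5/1.550×10^5)
L = 15.8 m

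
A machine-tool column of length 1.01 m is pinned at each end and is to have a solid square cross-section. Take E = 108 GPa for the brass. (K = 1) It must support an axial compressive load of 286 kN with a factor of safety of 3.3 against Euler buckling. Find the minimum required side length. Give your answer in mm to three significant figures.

a ≈ 57.4 mm

Required P_cr = n·P = 3.3 × 286 = 943.8 kN
L_e = K·L = 1 × 1.01 = 1.010 m
Required I = P_cr·L_e²/(π²E) = 9.438×10^5 × 1.010² / (π² × 1.08×10^11) = 9.032×10^-7 m⁴
I_req = 9.032×10^5 mm⁴
Solid square: I = a⁴/12  ⇒  a = (12I)^(1/4) = (12×9.032×10^5)^(1/4) = 57.4 mm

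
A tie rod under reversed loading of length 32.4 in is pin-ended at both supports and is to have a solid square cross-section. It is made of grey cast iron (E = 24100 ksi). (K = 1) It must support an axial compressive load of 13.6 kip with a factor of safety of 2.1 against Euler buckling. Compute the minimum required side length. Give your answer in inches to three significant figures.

a ≈ 1.11 in

Required P_cr = n·P = 2.1 × 13.6 = 28.56 kip
L_e = K·L = 1 × 32.4 = 32.40 in
Required I = P_cr·L_e²/(π²E) = 2.856×10^4 × 32.40² / (π² × 2.41×10^7) = 0.1260 in⁴
Solid square: I = a⁴/12  ⇒  a = (12I)^(1/4) = (12×0.1260)^(1/4) = 1.11 in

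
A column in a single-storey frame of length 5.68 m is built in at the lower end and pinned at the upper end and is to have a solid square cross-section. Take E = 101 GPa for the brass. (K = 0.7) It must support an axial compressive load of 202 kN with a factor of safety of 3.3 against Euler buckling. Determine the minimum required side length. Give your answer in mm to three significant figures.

a ≈ 106 mm

Required P_cr = n·P = 3.3 × 202 = 666.6 kN
L_e = K·L = 0.7 × 5.68 = 3.976 m
Required I = P_cr·L_e²/(π²E) = 6.666×10^5 × 3.976² / (π² × 1.01×10^11) = 1.057×10^-5 m⁴
I_req = 1.057×10^7 mm⁴
Solid square: I = a⁴/12  ⇒  a = (12I)^(1/4) = (12×1.057×10^7)^(1/4) = 106 mm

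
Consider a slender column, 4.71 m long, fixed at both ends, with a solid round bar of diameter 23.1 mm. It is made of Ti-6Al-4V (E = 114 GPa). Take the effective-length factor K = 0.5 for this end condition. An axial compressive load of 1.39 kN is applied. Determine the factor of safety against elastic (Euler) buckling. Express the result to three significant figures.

I = πd⁴/64 = π×23.1⁴/64 = 1.398×10^4 mm⁴
I = 1.398×10^4 mm⁴ = 1.398×10^-8 m⁴
Effective length L_e = K·L = 0.5 × 4.71 = 2.355 m
P_cr = π²EI / L_e² = π² × 114×10⁹ × 1.398×10^-8 / 2.355² = 2.836×10^3 N
Factor of safety n = P_cr / P = 2.8356 / 1.39 = 2.04

n ≈ 2.04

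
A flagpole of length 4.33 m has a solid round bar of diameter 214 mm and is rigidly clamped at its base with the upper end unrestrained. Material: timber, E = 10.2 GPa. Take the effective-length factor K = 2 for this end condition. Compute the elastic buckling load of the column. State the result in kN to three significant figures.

P_cr ≈ 138 kN

I = πd⁴/64 = π×214⁴/64 = 1.029×10^8 mm⁴
I = 1.029×10^8 mm⁴ = 1.029×10^-4 m⁴
Effective length L_e = K·L = 2 × 4.33 = 8.660 m
P_cr = π²EI / L_e² = π² × 10.2×10⁹ × 1.029×10^-4 / 8.660² = 1.382×10^5 N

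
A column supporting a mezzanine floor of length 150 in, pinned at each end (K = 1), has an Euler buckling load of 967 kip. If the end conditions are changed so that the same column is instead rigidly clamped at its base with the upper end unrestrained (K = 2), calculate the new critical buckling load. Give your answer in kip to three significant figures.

P_cr ≈ 242 kip

P_cr ∝ 1/K², so P_cr,new = P_cr,old × (K_old/K_new)² = 967 × (1/2)²
= 967 × 0.2500 = 242 kip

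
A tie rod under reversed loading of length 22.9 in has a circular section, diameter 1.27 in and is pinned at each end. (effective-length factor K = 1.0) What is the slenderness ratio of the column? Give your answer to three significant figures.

For a solid circle r = d/4 = 1.27/4 = 0.3175 in
L_e = K·L = 1 × 22.9 = 22.90 in
λ = L_e / r_min = 22.900 / 0.3175 = 72.1

λ ≈ 72.1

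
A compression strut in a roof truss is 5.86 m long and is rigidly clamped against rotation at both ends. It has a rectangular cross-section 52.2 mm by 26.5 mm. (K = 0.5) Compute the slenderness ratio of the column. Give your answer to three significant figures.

For a rectangle r_min = b/√12 = 26.5/√12 = 7.650 mm
L_e = K·L = 0.5 × 5.86 m = 2.930 m = 2930.0 mm
λ = L_e / r_min = 2930.0 / 7.650 = 383

λ ≈ 383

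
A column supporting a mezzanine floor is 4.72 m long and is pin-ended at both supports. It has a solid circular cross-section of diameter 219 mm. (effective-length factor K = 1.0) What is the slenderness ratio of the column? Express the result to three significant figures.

For a solid circle r = d/4 = 219/4 = 54.75 mm
L_e = K·L = 1 × 4.72 m = 4.720 m = 4720.0 mm
λ = L_e / r_min = 4720.0 / 54.75 = 86.2

λ ≈ 86.2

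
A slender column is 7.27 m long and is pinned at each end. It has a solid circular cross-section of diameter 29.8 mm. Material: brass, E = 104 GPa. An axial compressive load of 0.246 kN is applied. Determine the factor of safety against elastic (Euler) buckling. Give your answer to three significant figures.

n ≈ 3.06

I = πd⁴/64 = π×29.8⁴/64 = 3.871×10^4 mm⁴
I = 3.871×10^4 mm⁴ = 3.871×10^-8 m⁴
Effective length L_e = K·L = 1 × 7.27 = 7.270 m
P_cr = π²EI / L_e² = π² × 104×10⁹ × 3.871×10^-8 / 7.270² = 751.8 N
Factor of safety n = P_cr / P = 0.75179 / 0.246 = 3.06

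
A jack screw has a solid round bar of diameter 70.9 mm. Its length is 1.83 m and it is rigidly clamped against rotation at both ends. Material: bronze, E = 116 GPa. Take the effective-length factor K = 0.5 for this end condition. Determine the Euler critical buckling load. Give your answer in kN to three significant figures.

P_cr ≈ 1700 kN

I = πd⁴/64 = π×70.9⁴/64 = 1.240×10^6 mm⁴
I = 1.240×10^6 mm⁴ = 1.240×10^-6 m⁴
Effective length L_e = K·L = 0.5 × 1.83 = 0.9150 m
P_cr = π²EI / L_e² = π² × 116×10⁹ × 1.240×10^-6 / 0.9150² = 1.696×10^6 N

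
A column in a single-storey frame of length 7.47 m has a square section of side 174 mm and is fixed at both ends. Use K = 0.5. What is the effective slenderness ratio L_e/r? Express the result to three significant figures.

λ ≈ 74.4

I = a⁴/12 = 174⁴/12 = 7.639×10^7 mm⁴
A = 3.028×10^4 mm²;  r_min = √(I/A) = √(7.639×10^7/3.028×10^4) = 50.23 mm
L_e = K·L = 0.5 × 7.47 m = 3.735 m = 3735.0 mm
λ = L_e / r_min = 3735.0 / 50.23 = 74.4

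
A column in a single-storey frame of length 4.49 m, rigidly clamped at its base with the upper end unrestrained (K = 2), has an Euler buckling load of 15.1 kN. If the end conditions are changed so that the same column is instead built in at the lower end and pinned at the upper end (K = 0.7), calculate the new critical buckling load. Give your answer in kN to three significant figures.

P_cr ∝ 1/K², so P_cr,new = P_cr,old × (K_old/K_new)² = 15.1 × (2/0.7)²
= 15.1 × 8.163 = 123 kN

P_cr ≈ 123 kN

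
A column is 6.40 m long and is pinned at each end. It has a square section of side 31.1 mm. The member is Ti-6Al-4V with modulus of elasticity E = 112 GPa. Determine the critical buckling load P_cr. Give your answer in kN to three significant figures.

I = a⁴/12 = 31.1⁴/12 = 7.796×10^4 mm⁴
I = 7.796×10^4 mm⁴ = 7.796×10^-8 m⁴
Effective length L_e = K·L = 1 × 6.40 = 6.400 m
P_cr = π²EI / L_e² = π² × 112×10⁹ × 7.796×10^-8 / 6.400² = 2.104×10^3 N

P_cr ≈ 2.10 kN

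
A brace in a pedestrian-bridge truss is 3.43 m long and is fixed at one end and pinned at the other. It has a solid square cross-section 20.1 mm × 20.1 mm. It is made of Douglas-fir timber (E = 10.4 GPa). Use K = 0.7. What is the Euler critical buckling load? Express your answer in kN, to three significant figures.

I = a⁴/12 = 20.1⁴/12 = 1.360×10^4 mm⁴
I = 1.360×10^4 mm⁴ = 1.360×10^-8 m⁴
Effective length L_e = K·L = 0.7 × 3.43 = 2.401 m
P_cr = π²EI / L_e² = π² × 10.4×10⁹ × 1.360×10^-8 / 2.401² = 242.2 N

P_cr ≈ 0.242 kN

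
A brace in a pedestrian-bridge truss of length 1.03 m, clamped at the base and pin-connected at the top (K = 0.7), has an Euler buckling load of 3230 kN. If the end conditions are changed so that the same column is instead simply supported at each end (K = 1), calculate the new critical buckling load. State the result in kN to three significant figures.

P_cr ∝ 1/K², so P_cr,new = P_cr,old × (K_old/K_new)² = 3230 × (0.7/1)²
= 3230 × 0.4900 = 1580 kN

P_cr ≈ 1580 kN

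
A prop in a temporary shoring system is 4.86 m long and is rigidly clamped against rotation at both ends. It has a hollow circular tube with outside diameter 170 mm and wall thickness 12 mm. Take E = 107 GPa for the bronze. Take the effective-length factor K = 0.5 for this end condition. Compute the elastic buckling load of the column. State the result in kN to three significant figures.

Inner diameter d_i = 170 − 2×12 = 146.0 mm
I = π(d_o⁴ − d_i⁴)/64 = π(170⁴ − 146.0⁴)/64 = 1.869×10^7 mm⁴
I = 1.869×10^7 mm⁴ = 1.869×10^-5 m⁴
Effective length L_e = K·L = 0.5 × 4.86 = 2.430 m
P_cr = π²EI / L_e² = π² × 107×10⁹ × 1.869×10^-5 / 2.430² = 3.343×10^6 N

P_cr ≈ 3340 kN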